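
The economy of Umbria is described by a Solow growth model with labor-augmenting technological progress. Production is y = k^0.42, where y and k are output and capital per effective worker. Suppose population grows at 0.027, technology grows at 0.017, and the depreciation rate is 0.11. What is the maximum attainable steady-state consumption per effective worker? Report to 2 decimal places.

c_gold ≈ 1.20

The effective depreciation rate is n + g + δ = 0.027 + 0.017 + 0.11 = 0.154.
Golden rule sets MPK = n+g+δ: 0.42·k^(0.42−1) = 0.154, so k_gold = (0.42/0.154)^(1/0.58) ≈ 5.6397.
y_gold = 5.6397^0.42 ≈ 2.0679.
c_gold = y_gold − (n+g+δ)·k_gold = 2.0679 − 0.154·5.6397 ≈ 1.1994.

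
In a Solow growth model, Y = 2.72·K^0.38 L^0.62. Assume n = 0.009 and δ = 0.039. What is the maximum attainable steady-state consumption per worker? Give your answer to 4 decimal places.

The effective depreciation rate is n + δ = 0.009 + 0.039 = 0.048.
Maximizing c = f(k) − (n+δ)·k gives f'(k) = n+δ, i.e. 0.38·2.72·k^(0.38−1) = 0.048, so k_gold = (0.38·2.72/0.048)^(1/0.62) ≈ 141.3121.
y_gold = 2.72·141.3121^0.38 ≈ 17.8500.
c_gold = y_gold − (n+δ)·k_gold = 17.8500 − 0.048·141.3121 ≈ 11.0670.

c_gold ≈ 11.0670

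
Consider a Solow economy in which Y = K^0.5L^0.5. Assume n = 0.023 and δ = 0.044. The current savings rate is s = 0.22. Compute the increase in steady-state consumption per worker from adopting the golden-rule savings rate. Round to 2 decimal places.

Capital per worker breaks even when investment replaces (n + δ)·k; here n + δ = 0.067.
Current steady state (s = 0.22): k* = (0.22/0.067)^(1/0.5) ≈ 10.7819, y* = 10.7819^0.5 ≈ 3.2836, c* = (1−0.22)·3.2836 ≈ 2.5612.
Maximizing c = f(k) − (n+δ)·k gives f'(k) = n+δ, i.e. 0.5·k^(0.5−1) = 0.067, so k_gold = (0.5/0.067)^(1/0.5) ≈ 55.6917.
y_gold = 55.6917^0.5 ≈ 7.4627, c_gold = y_gold − 0.067·k_gold ≈ 3.7313.
Gain: Δc = 3.7313 − 2.5612 ≈ 1.1701.

Δc ≈ 1.17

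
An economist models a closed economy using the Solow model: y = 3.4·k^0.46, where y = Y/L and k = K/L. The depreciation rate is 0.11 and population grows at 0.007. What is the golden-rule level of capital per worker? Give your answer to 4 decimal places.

k_gold ≈ 121.6969

Capital per worker breaks even when investment replaces (n + δ)·k; here n + δ = 0.117.
Golden rule sets MPK = n+δ: 0.46·3.4·k^(0.46−1) = 0.117, so k_gold = (0.46·3.4/0.117)^(1/0.54) ≈ 121.6969.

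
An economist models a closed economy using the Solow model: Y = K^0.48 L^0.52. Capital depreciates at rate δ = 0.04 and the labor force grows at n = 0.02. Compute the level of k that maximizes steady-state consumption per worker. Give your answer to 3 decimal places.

n + δ = 0.02 + 0.04 = 0.06.
At the golden rule the marginal product of capital equals n+δ: 0.48·k^(0.48−1) = 0.06. Solving, k_gold = (0.48/0.06)^(1/0.52) ≈ 54.5395.

k_gold ≈ 54.540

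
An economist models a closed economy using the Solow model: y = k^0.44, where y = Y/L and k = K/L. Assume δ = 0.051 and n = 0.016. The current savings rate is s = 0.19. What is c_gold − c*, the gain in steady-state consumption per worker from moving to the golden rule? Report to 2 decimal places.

The effective depreciation rate is n + δ = 0.016 + 0.051 = 0.067.
Current steady state (s = 0.19): k* = (0.19/0.067)^(1/0.56) ≈ 6.4321, y* = 6.4321^0.44 ≈ 2.2682, c* = (1−0.19)·2.2682 ≈ 1.8372.
At the golden rule the marginal product of capital equals n+δ: 0.44·k^(0.44−1) = 0.067. Solving, k_gold = (0.44/0.067)^(1/0.56) ≈ 28.8140.
y_gold = 28.8140^0.44 ≈ 4.3876, c_gold = y_gold − 0.067·k_gold ≈ 2.4570.
Gain: Δc = 2.4570 − 1.8372 ≈ 0.6198.

Δc ≈ 0.62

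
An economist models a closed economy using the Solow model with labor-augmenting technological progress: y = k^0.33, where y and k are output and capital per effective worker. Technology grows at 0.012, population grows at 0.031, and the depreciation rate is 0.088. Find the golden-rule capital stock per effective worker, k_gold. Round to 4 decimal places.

Break-even investment rate: n + g + δ = 0.031 + 0.012 + 0.088 = 0.131.
Golden rule sets MPK = n+g+δ: 0.33·k^(0.33−1) = 0.131, so k_gold = (0.33/0.131)^(1/0.67) ≈ 3.9707.

k_gold ≈ 3.9707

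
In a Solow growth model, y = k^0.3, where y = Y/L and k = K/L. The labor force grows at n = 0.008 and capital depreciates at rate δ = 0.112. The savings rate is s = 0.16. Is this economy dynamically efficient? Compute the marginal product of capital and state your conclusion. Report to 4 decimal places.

dynamically efficient; MPK ≈ 0.2250

Capital per worker breaks even when investment replaces (n + δ)·k; here n + δ = 0.12.
Steady-state k*: s·k^0.3 = 0.12·k gives k* = (0.16/0.12)^(1/0.7) ≈ 1.5083.
MPK = 0.3·1.5083^(-0.7) ≈ 0.2250.
MPK > n+δ = 0.12, so the economy is dynamically efficient (under-saving).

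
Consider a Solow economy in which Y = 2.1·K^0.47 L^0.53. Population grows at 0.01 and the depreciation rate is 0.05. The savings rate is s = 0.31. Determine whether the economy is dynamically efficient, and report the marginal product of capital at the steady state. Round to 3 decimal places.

dynamically efficient; MPK ≈ 0.091

The effective depreciation rate is n + δ = 0.01 + 0.05 = 0.06.
Steady-state k*: s·A·k^0.47 = 0.06·k gives k* = (0.31·2.1/0.06)^(1/0.53) ≈ 89.8754.
MPK = 0.47·2.1·89.8754^(-0.53) ≈ 0.0910.
MPK > n+δ = 0.06, so the economy is dynamically efficient (under-saving).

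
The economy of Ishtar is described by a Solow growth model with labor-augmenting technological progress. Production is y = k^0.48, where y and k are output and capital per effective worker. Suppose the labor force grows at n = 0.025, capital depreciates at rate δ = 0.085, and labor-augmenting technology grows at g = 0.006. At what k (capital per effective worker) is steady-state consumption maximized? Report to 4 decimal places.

k_gold ≈ 15.3505

n + g + δ = 0.025 + 0.006 + 0.085 = 0.116.
Setting f'(k) = n+g+δ gives 0.48·k^(0.48−1) = 0.116, hence k_gold = (0.48/0.116)^(1/0.52) ≈ 15.3505.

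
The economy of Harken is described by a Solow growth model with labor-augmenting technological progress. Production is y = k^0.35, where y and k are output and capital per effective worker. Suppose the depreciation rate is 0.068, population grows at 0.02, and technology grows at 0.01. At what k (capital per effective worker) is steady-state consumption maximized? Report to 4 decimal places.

The effective depreciation rate is n + g + δ = 0.02 + 0.01 + 0.068 = 0.098.
At the golden rule the marginal product of capital equals n+g+δ: 0.35·k^(0.35−1) = 0.098. Solving, k_gold = (0.35/0.098)^(1/0.65) ≈ 7.0880.

k_gold ≈ 7.0880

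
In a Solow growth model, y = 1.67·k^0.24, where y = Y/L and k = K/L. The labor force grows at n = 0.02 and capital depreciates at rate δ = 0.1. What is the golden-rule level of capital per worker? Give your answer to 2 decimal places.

n + δ = 0.02 + 0.1 = 0.12.
Maximizing c = f(k) − (n+δ)·k gives f'(k) = n+δ, i.e. 0.24·1.67·k^(0.24−1) = 0.12, so k_gold = (0.24·1.67/0.12)^(1/0.76) ≈ 4.8881.

k_gold ≈ 4.89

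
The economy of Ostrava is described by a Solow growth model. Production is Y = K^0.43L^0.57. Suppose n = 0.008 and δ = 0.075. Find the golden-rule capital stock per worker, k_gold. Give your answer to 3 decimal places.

k_gold ≈ 17.919

Break-even investment rate: n + δ = 0.008 + 0.075 = 0.083.
At the golden rule the marginal product of capital equals n+δ: 0.43·k^(0.43−1) = 0.083. Solving, k_gold = (0.43/0.083)^(1/0.57) ≈ 17.9191.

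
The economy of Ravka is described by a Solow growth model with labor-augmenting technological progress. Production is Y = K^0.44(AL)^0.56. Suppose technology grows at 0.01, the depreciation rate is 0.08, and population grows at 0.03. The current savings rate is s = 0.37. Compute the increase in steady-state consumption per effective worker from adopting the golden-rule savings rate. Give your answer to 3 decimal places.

n + g + δ = 0.03 + 0.01 + 0.08 = 0.12.
Current steady state (s = 0.37): k* = (0.37/0.12)^(1/0.56) ≈ 7.4688, y* = 7.4688^0.44 ≈ 2.4223, c* = (1−0.37)·2.4223 ≈ 1.5261.
Setting f'(k) = n+g+δ gives 0.44·k^(0.44−1) = 0.12, hence k_gold = (0.44/0.12)^(1/0.56) ≈ 10.1772.
y_gold = 10.1772^0.44 ≈ 2.7756, c_gold = y_gold − 0.12·k_gold ≈ 1.5543.
Gain: Δc = 1.5543 − 1.5261 ≈ 0.0283.

Δc ≈ 0.028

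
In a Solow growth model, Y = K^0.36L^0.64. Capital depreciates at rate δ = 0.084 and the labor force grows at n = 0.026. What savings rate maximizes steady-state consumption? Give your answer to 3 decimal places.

The effective depreciation rate is n + δ = 0.026 + 0.084 = 0.11.
At the golden rule MPK = n+δ, and in any Cobb-Douglas steady state s = (n+δ)·k/y = MPK·k/y = capital's share 0.36.

s_gold = 0.360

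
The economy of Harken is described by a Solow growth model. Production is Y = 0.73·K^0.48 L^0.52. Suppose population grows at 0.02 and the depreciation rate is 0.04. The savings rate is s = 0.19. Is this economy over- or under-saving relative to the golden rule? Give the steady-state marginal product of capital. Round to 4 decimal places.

under-saving; MPK ≈ 0.1516

n + δ = 0.02 + 0.04 = 0.06.
Steady-state k*: s·A·k^0.48 = 0.06·k gives k* = (0.19·0.73/0.06)^(1/0.52) ≈ 5.0102.
MPK = 0.48·0.73·5.0102^(-0.52) ≈ 0.1516.
MPK > n+δ = 0.06, so the economy is dynamically efficient (under-saving).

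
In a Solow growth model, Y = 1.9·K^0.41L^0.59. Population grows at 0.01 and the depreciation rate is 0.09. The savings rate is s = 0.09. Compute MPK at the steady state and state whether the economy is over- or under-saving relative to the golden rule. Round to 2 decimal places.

under-saving; MPK ≈ 0.46

Break-even investment rate: n + δ = 0.01 + 0.09 = 0.1.
Steady-state k*: s·A·k^0.41 = 0.1·k gives k* = (0.09·1.9/0.1)^(1/0.59) ≈ 2.4826.
MPK = 0.41·1.9·2.4826^(-0.59) ≈ 0.4556.
MPK > n+δ = 0.1, so the economy is dynamically efficient (under-saving).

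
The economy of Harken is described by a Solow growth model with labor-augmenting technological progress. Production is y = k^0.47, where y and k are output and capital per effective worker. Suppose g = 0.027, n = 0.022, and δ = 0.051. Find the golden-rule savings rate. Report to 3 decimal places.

s_gold = 0.470

The effective depreciation rate is n + g + δ = 0.022 + 0.027 + 0.051 = 0.1.
At the golden rule MPK = n+g+δ, and in any Cobb-Douglas steady state s = (n+g+δ)·k/y = MPK·k/y = capital's share 0.47.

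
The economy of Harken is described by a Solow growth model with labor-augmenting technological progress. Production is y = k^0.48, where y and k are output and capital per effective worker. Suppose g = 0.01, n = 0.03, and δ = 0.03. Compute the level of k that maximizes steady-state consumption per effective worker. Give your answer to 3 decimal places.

k_gold ≈ 40.548

Capital per effective worker breaks even when investment replaces (n + g + δ)·k; here n + g + δ = 0.07.
At the golden rule the marginal product of capital equals n+g+δ: 0.48·k^(0.48−1) = 0.07. Solving, k_gold = (0.48/0.07)^(1/0.52) ≈ 40.5478.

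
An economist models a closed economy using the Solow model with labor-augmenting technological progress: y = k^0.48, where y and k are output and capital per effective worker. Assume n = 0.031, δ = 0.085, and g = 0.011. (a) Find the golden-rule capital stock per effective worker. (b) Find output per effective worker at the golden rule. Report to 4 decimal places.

n + g + δ = 0.031 + 0.011 + 0.085 = 0.127.
Maximizing c = f(k) − (n+g+δ)·k gives f'(k) = n+g+δ, i.e. 0.48·k^(0.48−1) = 0.127, so k_gold = (0.48/0.127)^(1/0.52) ≈ 12.8961.
y_gold = 12.8961^0.48 ≈ 3.4121.

(a) k_gold ≈ 12.8961; (b) y_gold ≈ 3.4121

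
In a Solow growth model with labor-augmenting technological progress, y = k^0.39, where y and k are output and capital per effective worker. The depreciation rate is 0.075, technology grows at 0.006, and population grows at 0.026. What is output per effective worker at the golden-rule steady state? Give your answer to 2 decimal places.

n + g + δ = 0.026 + 0.006 + 0.075 = 0.107.
At the golden rule the marginal product of capital equals n+g+δ: 0.39·k^(0.39−1) = 0.107. Solving, k_gold = (0.39/0.107)^(1/0.61) ≈ 8.3327.
Output: y_gold = k_gold^0.39 = 8.3327^0.39 ≈ 2.2862.

y_gold ≈ 2.29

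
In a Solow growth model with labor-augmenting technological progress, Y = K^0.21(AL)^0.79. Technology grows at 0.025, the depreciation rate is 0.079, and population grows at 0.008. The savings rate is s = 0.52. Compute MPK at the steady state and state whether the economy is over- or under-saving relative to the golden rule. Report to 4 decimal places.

over-saving; MPK ≈ 0.0452

The effective depreciation rate is n + g + δ = 0.008 + 0.025 + 0.079 = 0.112.
Steady-state k*: s·k^0.21 = 0.112·k gives k* = (0.52/0.112)^(1/0.79) ≈ 6.9828.
MPK = 0.21·6.9828^(-0.79) ≈ 0.0452.
MPK < n+g+δ = 0.112, so the economy is dynamically inefficient (over-saving).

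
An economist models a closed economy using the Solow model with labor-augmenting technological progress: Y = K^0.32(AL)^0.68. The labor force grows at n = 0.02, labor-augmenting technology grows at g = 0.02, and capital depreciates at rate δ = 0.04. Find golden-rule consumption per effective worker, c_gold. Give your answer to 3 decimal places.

Break-even investment rate: n + g + δ = 0.02 + 0.02 + 0.04 = 0.08.
Setting f'(k) = n+g+δ gives 0.32·k^(0.32−1) = 0.08, hence k_gold = (0.32/0.08)^(1/0.68) ≈ 7.6804.
y_gold = 7.6804^0.32 ≈ 1.9201.
c_gold = y_gold − (n+g+δ)·k_gold = 1.9201 − 0.08·7.6804 ≈ 1.3057.

c_gold ≈ 1.306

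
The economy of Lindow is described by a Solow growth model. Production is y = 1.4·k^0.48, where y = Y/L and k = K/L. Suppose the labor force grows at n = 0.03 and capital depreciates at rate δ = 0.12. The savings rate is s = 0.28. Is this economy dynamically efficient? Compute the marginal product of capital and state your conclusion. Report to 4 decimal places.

dynamically efficient; MPK ≈ 0.2571

The effective depreciation rate is n + δ = 0.03 + 0.12 = 0.15.
Steady-state k*: s·A·k^0.48 = 0.15·k gives k* = (0.28·1.4/0.15)^(1/0.52) ≈ 6.3430.
MPK = 0.48·1.4·6.3430^(-0.52) ≈ 0.2571.
MPK > n+δ = 0.15, so the economy is dynamically efficient (under-saving).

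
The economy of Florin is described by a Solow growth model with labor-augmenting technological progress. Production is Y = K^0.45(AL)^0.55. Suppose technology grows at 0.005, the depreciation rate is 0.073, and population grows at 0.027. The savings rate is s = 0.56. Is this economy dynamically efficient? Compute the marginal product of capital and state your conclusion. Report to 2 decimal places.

Break-even investment rate: n + g + δ = 0.027 + 0.005 + 0.073 = 0.105.
Steady-state k*: s·k^0.45 = 0.105·k gives k* = (0.56/0.105)^(1/0.55) ≈ 20.9805.
MPK = 0.45·20.9805^(-0.55) ≈ 0.0844.
MPK < n+g+δ = 0.105, so the economy is dynamically inefficient (over-saving).

dynamically inefficient; MPK ≈ 0.08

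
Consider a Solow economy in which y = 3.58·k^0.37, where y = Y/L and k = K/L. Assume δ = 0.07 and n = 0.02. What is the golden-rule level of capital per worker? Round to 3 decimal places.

Capital per worker breaks even when investment replaces (n + δ)·k; here n + δ = 0.09.
Setting f'(k) = n+δ gives 0.37·3.58·k^(0.37−1) = 0.09, hence k_gold = (0.37·3.58/0.09)^(1/0.63) ≈ 71.4032.

k_gold ≈ 71.403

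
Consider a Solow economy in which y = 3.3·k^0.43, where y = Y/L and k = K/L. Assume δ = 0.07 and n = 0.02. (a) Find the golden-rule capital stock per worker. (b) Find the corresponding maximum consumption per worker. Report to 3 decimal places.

n + δ = 0.02 + 0.07 = 0.09.
Maximizing c = f(k) − (n+δ)·k gives f'(k) = n+δ, i.e. 0.43·3.3·k^(0.43−1) = 0.09, so k_gold = (0.43·3.3/0.09)^(1/0.57) ≈ 126.2694.
y_gold = 3.3·126.2694^0.43 ≈ 26.4285; c_gold = y_gold − 0.09·k_gold ≈ 15.0642.

(a) k_gold ≈ 126.269; (b) c_gold ≈ 15.064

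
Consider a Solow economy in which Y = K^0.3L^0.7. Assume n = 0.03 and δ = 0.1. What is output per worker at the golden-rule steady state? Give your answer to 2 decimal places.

The effective depreciation rate is n + δ = 0.03 + 0.1 = 0.13.
Setting f'(k) = n+δ gives 0.3·k^(0.3−1) = 0.13, hence k_gold = (0.3/0.13)^(1/0.7) ≈ 3.3024.
Output: y_gold = k_gold^0.3 = 3.3024^0.3 ≈ 1.4310.

y_gold ≈ 1.43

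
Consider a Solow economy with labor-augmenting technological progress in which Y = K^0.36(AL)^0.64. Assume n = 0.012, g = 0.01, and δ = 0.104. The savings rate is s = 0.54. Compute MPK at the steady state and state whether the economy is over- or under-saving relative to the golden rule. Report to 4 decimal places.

n + g + δ = 0.012 + 0.01 + 0.104 = 0.126.
Steady-state k*: s·k^0.36 = 0.126·k gives k* = (0.54/0.126)^(1/0.64) ≈ 9.7171.
MPK = 0.36·9.7171^(-0.64) ≈ 0.0840.
MPK < n+g+δ = 0.126, so the economy is dynamically inefficient (over-saving).

over-saving; MPK ≈ 0.0840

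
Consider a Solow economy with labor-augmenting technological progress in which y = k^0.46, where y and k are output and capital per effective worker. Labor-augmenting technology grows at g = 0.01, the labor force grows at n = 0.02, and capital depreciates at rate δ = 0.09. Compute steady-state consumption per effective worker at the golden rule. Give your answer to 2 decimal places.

c_gold ≈ 1.70

n + g + δ = 0.02 + 0.01 + 0.09 = 0.12.
At the golden rule the marginal product of capital equals n+g+δ: 0.46·k^(0.46−1) = 0.12. Solving, k_gold = (0.46/0.12)^(1/0.54) ≈ 12.0420.
y_gold = 12.0420^0.46 ≈ 3.1414.
c_gold = y_gold − (n+g+δ)·k_gold = 3.1414 − 0.12·12.0420 ≈ 1.6963.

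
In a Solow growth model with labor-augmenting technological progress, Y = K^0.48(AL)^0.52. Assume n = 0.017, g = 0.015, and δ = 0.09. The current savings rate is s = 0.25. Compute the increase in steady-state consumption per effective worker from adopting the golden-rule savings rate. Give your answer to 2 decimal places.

Break-even investment rate: n + g + δ = 0.017 + 0.015 + 0.09 = 0.122.
Current steady state (s = 0.25): k* = (0.25/0.122)^(1/0.52) ≈ 3.9737, y* = 3.9737^0.48 ≈ 1.9392, c* = (1−0.25)·1.9392 ≈ 1.4544.
At the golden rule the marginal product of capital equals n+g+δ: 0.48·k^(0.48−1) = 0.122. Solving, k_gold = (0.48/0.122)^(1/0.52) ≈ 13.9317.
y_gold = 13.9317^0.48 ≈ 3.5410, c_gold = y_gold − 0.122·k_gold ≈ 1.8413.
Gain: Δc = 1.8413 − 1.4544 ≈ 0.3869.

Δc ≈ 0.39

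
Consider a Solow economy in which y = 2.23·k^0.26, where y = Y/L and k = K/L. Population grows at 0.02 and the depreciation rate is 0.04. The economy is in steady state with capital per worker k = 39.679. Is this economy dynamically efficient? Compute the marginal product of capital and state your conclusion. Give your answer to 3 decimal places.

dynamically inefficient; MPK ≈ 0.038

n + δ = 0.02 + 0.04 = 0.06.
MPK = 0.26·2.23·k^(0.26−1) = 0.26·2.23·39.679^(-0.74) ≈ 0.0380.
MPK < 0.06, so the economy is dynamically inefficient (over-saving).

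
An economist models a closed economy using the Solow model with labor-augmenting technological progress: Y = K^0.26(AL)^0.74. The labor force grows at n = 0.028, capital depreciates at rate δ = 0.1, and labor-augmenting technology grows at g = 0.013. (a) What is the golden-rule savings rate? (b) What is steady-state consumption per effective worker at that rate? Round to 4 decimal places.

(a) s_gold = 0.2600; (b) c_gold ≈ 0.9175

The effective depreciation rate is n + g + δ = 0.028 + 0.013 + 0.1 = 0.141.
For Cobb-Douglas, s_gold equals capital's share: s_gold = 0.26.
Maximizing c = f(k) − (n+g+δ)·k gives f'(k) = n+g+δ, i.e. 0.26·k^(0.26−1) = 0.141, so k_gold = (0.26/0.141)^(1/0.74) ≈ 2.2863.
y_gold = 2.2863^0.26 ≈ 1.2399; c_gold = (1−0.26)·y_gold ≈ 0.9175.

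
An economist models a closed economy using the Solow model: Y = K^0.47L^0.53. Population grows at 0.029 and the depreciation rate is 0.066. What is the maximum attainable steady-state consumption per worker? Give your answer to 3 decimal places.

c_gold ≈ 2.188

Capital per worker breaks even when investment replaces (n + δ)·k; here n + δ = 0.095.
Golden rule sets MPK = n+δ: 0.47·k^(0.47−1) = 0.095, so k_gold = (0.47/0.095)^(1/0.53) ≈ 20.4240.
y_gold = 20.4240^0.47 ≈ 4.1282.
c_gold = y_gold − (n+δ)·k_gold = 4.1282 − 0.095·20.4240 ≈ 2.1880.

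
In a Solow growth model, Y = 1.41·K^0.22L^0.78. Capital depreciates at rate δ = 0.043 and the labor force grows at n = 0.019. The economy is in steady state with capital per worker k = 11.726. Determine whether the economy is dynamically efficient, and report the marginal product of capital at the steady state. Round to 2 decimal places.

Capital per worker breaks even when investment replaces (n + δ)·k; here n + δ = 0.062.
MPK = 0.22·1.41·k^(0.22−1) = 0.22·1.41·11.726^(-0.78) ≈ 0.0455.
MPK < 0.062, so the economy is dynamically inefficient (over-saving).

dynamically inefficient; MPK ≈ 0.05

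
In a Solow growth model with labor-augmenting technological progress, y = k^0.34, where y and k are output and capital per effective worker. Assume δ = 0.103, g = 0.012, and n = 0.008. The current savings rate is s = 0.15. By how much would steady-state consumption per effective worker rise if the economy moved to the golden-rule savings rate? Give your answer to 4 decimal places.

Δc ≈ 0.1729

Capital per effective worker breaks even when investment replaces (n + g + δ)·k; here n + g + δ = 0.123.
Current steady state (s = 0.15): k* = (0.15/0.123)^(1/0.66) ≈ 1.3508, y* = 1.3508^0.34 ≈ 1.1076, c* = (1−0.15)·1.1076 ≈ 0.9415.
At the golden rule the marginal product of capital equals n+g+δ: 0.34·k^(0.34−1) = 0.123. Solving, k_gold = (0.34/0.123)^(1/0.66) ≈ 4.6671.
y_gold = 4.6671^0.34 ≈ 1.6884, c_gold = y_gold − 0.123·k_gold ≈ 1.1143.
Gain: Δc = 1.1143 − 0.9415 ≈ 0.1729.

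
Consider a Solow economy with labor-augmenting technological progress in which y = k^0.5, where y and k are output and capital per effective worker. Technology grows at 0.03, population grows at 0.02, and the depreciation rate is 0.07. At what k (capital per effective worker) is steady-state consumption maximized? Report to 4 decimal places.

k_gold ≈ 17.3611

Capital per effective worker breaks even when investment replaces (n + g + δ)·k; here n + g + δ = 0.12.
Setting f'(k) = n+g+δ gives 0.5·k^(0.5−1) = 0.12, hence k_gold = (0.5/0.12)^(1/0.5) ≈ 17.3611.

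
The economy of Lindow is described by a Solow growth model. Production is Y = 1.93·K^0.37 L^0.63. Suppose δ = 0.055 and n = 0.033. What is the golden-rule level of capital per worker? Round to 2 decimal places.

k_gold ≈ 27.75

n + δ = 0.033 + 0.055 = 0.088.
Setting f'(k) = n+δ gives 0.37·1.93·k^(0.37−1) = 0.088, hence k_gold = (0.37·1.93/0.088)^(1/0.63) ≈ 27.7521.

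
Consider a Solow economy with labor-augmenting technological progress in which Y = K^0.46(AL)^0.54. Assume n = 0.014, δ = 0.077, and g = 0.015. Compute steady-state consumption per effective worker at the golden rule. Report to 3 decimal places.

n + g + δ = 0.014 + 0.015 + 0.077 = 0.106.
Setting f'(k) = n+g+δ gives 0.46·k^(0.46−1) = 0.106, hence k_gold = (0.46/0.106)^(1/0.54) ≈ 15.1519.
y_gold = 15.1519^0.46 ≈ 3.4915.
c_gold = y_gold − (n+g+δ)·k_gold = 3.4915 − 0.106·15.1519 ≈ 1.8854.

c_gold ≈ 1.885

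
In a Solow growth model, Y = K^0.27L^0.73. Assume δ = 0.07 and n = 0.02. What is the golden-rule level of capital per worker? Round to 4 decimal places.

Break-even investment rate: n + δ = 0.02 + 0.07 = 0.09.
Maximizing c = f(k) − (n+δ)·k gives f'(k) = n+δ, i.e. 0.27·k^(0.27−1) = 0.09, so k_gold = (0.27/0.09)^(1/0.73) ≈ 4.5039.

k_gold ≈ 4.5039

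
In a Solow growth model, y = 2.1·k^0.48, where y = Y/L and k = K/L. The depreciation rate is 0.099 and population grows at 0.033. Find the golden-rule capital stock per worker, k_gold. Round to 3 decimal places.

Break-even investment rate: n + δ = 0.033 + 0.099 = 0.132.
Setting f'(k) = n+δ gives 0.48·2.1·k^(0.48−1) = 0.132, hence k_gold = (0.48·2.1/0.132)^(1/0.52) ≈ 49.8722.

k_gold ≈ 49.872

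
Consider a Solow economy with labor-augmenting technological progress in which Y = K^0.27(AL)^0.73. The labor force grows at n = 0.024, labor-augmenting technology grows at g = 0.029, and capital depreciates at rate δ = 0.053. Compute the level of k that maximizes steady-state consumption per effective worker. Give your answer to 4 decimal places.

k_gold ≈ 3.5995

n + g + δ = 0.024 + 0.029 + 0.053 = 0.106.
Golden rule sets MPK = n+g+δ: 0.27·k^(0.27−1) = 0.106, so k_gold = (0.27/0.106)^(1/0.73) ≈ 3.5995.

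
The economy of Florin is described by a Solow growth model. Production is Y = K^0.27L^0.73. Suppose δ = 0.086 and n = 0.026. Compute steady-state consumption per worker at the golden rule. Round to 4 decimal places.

Break-even investment rate: n + δ = 0.026 + 0.086 = 0.112.
At the golden rule the marginal product of capital equals n+δ: 0.27·k^(0.27−1) = 0.112. Solving, k_gold = (0.27/0.112)^(1/0.73) ≈ 3.3380.
y_gold = 3.3380^0.27 ≈ 1.3847.
c_gold = y_gold − (n+δ)·k_gold = 1.3847 − 0.112·3.3380 ≈ 1.0108.

c_gold ≈ 1.0108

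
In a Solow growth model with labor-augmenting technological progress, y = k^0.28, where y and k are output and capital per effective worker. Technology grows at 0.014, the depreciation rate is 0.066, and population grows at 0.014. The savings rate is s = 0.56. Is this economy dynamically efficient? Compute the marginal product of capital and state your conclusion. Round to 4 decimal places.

n + g + δ = 0.014 + 0.014 + 0.066 = 0.094.
Steady-state k*: s·k^0.28 = 0.094·k gives k* = (0.56/0.094)^(1/0.72) ≈ 11.9254.
MPK = 0.28·11.9254^(-0.72) ≈ 0.0470.
MPK < n+g+δ = 0.094, so the economy is dynamically inefficient (over-saving).

dynamically inefficient; MPK ≈ 0.0470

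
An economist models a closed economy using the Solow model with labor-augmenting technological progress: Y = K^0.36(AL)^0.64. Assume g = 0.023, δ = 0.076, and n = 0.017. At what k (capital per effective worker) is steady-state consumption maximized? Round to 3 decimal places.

k_gold ≈ 5.868

n + g + δ = 0.017 + 0.023 + 0.076 = 0.116.
Golden rule sets MPK = n+g+δ: 0.36·k^(0.36−1) = 0.116, so k_gold = (0.36/0.116)^(1/0.64) ≈ 5.8682.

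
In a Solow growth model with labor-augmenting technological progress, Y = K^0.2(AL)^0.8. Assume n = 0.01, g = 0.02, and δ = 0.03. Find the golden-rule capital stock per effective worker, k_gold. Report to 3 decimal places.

k_gold ≈ 4.504

Capital per effective worker breaks even when investment replaces (n + g + δ)·k; here n + g + δ = 0.06.
At the golden rule the marginal product of capital equals n+g+δ: 0.2·k^(0.2−1) = 0.06. Solving, k_gold = (0.2/0.06)^(1/0.8) ≈ 4.5040.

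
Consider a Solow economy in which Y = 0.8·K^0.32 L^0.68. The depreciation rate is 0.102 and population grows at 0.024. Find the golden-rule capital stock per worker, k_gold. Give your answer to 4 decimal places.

k_gold ≈ 2.8363

Capital per worker breaks even when investment replaces (n + δ)·k; here n + δ = 0.126.
Golden rule sets MPK = n+δ: 0.32·0.8·k^(0.32−1) = 0.126, so k_gold = (0.32·0.8/0.126)^(1/0.68) ≈ 2.8363.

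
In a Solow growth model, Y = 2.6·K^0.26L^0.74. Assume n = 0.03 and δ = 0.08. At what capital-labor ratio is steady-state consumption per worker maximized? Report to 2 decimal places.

The effective depreciation rate is n + δ = 0.03 + 0.08 = 0.11.
Setting f'(k) = n+δ gives 0.26·2.6·k^(0.26−1) = 0.11, hence k_gold = (0.26·2.6/0.11)^(1/0.74) ≈ 11.6309.

k_gold ≈ 11.63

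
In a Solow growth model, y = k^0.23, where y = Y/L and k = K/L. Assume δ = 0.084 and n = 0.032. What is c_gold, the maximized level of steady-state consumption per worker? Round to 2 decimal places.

The effective depreciation rate is n + δ = 0.032 + 0.084 = 0.116.
At the golden rule the marginal product of capital equals n+δ: 0.23·k^(0.23−1) = 0.116. Solving, k_gold = (0.23/0.116)^(1/0.77) ≈ 2.4326.
y_gold = 2.4326^0.23 ≈ 1.2269.
c_gold = y_gold − (n+δ)·k_gold = 1.2269 − 0.116·2.4326 ≈ 0.9447.

c_gold ≈ 0.94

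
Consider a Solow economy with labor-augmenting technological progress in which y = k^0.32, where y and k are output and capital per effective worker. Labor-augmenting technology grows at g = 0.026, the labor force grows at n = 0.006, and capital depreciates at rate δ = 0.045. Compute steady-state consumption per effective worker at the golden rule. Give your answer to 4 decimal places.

c_gold ≈ 1.3294

Break-even investment rate: n + g + δ = 0.006 + 0.026 + 0.045 = 0.077.
Maximizing c = f(k) − (n+g+δ)·k gives f'(k) = n+g+δ, i.e. 0.32·k^(0.32−1) = 0.077, so k_gold = (0.32/0.077)^(1/0.68) ≈ 8.1244.
y_gold = 8.1244^0.32 ≈ 1.9549.
c_gold = y_gold − (n+g+δ)·k_gold = 1.9549 − 0.077·8.1244 ≈ 1.3294.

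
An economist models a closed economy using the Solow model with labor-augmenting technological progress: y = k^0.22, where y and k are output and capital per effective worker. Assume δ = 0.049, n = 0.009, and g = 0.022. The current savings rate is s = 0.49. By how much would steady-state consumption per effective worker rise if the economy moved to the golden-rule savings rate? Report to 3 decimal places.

Δc ≈ 0.187

Capital per effective worker breaks even when investment replaces (n + g + δ)·k; here n + g + δ = 0.08.
Current steady state (s = 0.49): k* = (0.49/0.08)^(1/0.78) ≈ 10.2120, y* = 10.2120^0.22 ≈ 1.6673, c* = (1−0.49)·1.6673 ≈ 0.8503.
Setting f'(k) = n+g+δ gives 0.22·k^(0.22−1) = 0.08, hence k_gold = (0.22/0.08)^(1/0.78) ≈ 3.6580.
y_gold = 3.6580^0.22 ≈ 1.3302, c_gold = y_gold − 0.08·k_gold ≈ 1.0375.
Gain: Δc = 1.0375 − 0.8503 ≈ 0.1872.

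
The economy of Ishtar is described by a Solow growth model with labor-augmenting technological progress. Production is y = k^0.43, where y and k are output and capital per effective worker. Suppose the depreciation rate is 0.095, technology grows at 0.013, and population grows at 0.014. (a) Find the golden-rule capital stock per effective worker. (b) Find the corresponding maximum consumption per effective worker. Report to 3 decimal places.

Capital per effective worker breaks even when investment replaces (n + g + δ)·k; here n + g + δ = 0.122.
Golden rule sets MPK = n+g+δ: 0.43·k^(0.43−1) = 0.122, so k_gold = (0.43/0.122)^(1/0.57) ≈ 9.1167.
y_gold = 9.1167^0.43 ≈ 2.5866; c_gold = y_gold − 0.122·k_gold ≈ 1.4744.

(a) k_gold ≈ 9.117; (b) c_gold ≈ 1.474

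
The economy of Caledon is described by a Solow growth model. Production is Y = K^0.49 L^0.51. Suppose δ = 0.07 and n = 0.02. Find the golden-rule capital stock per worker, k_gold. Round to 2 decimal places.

k_gold ≈ 27.74

The effective depreciation rate is n + δ = 0.02 + 0.07 = 0.09.
At the golden rule the marginal product of capital equals n+δ: 0.49·k^(0.49−1) = 0.09. Solving, k_gold = (0.49/0.09)^(1/0.51) ≈ 27.7362.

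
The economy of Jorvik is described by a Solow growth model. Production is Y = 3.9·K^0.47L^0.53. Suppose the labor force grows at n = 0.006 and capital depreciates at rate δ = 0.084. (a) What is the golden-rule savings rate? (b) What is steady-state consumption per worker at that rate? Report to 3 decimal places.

(a) s_gold = 0.470; (b) c_gold ≈ 29.928

Break-even investment rate: n + δ = 0.006 + 0.084 = 0.09.
For Cobb-Douglas, s_gold equals capital's share: s_gold = 0.47.
Golden rule sets MPK = n+δ: 0.47·3.9·k^(0.47−1) = 0.09, so k_gold = (0.47·3.9/0.09)^(1/0.53) ≈ 294.8902.
y_gold = 3.9·294.8902^0.47 ≈ 56.4683; c_gold = (1−0.47)·y_gold ≈ 29.9282.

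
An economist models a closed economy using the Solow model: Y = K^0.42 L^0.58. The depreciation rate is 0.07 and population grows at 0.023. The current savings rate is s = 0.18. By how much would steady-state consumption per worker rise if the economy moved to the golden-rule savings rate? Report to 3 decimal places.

The effective depreciation rate is n + δ = 0.023 + 0.07 = 0.093.
Current steady state (s = 0.18): k* = (0.18/0.093)^(1/0.58) ≈ 3.1222, y* = 3.1222^0.42 ≈ 1.6132, c* = (1−0.18)·1.6132 ≈ 1.3228.
Setting f'(k) = n+δ gives 0.42·k^(0.42−1) = 0.093, hence k_gold = (0.42/0.093)^(1/0.58) ≈ 13.4557.
y_gold = 13.4557^0.42 ≈ 2.9795, c_gold = y_gold − 0.093·k_gold ≈ 1.7281.
Gain: Δc = 1.7281 − 1.3228 ≈ 0.4053.

Δc ≈ 0.405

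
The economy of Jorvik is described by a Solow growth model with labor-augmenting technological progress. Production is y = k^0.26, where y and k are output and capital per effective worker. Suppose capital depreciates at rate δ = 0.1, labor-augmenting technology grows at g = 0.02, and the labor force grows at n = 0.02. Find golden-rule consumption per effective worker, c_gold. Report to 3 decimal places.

Capital per effective worker breaks even when investment replaces (n + g + δ)·k; here n + g + δ = 0.14.
Golden rule sets MPK = n+g+δ: 0.26·k^(0.26−1) = 0.14, so k_gold = (0.26/0.14)^(1/0.74) ≈ 2.3084.
y_gold = 2.3084^0.26 ≈ 1.2430.
c_gold = y_gold − (n+g+δ)·k_gold = 1.2430 − 0.14·2.3084 ≈ 0.9198.

c_gold ≈ 0.920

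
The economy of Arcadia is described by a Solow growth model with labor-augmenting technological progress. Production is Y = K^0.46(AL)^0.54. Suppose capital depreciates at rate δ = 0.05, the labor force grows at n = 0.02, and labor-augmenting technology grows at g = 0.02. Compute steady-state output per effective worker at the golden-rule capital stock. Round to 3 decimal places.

Break-even investment rate: n + g + δ = 0.02 + 0.02 + 0.05 = 0.09.
Setting f'(k) = n+g+δ gives 0.46·k^(0.46−1) = 0.09, hence k_gold = (0.46/0.09)^(1/0.54) ≈ 20.5147.
Output: y_gold = k_gold^0.46 = 20.5147^0.46 ≈ 4.0137.

y_gold ≈ 4.014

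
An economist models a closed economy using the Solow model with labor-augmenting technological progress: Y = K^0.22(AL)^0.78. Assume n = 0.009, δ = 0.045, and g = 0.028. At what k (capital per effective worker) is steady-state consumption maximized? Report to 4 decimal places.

k_gold ≈ 3.5440

The effective depreciation rate is n + g + δ = 0.009 + 0.028 + 0.045 = 0.082.
Golden rule sets MPK = n+g+δ: 0.22·k^(0.22−1) = 0.082, so k_gold = (0.22/0.082)^(1/0.78) ≈ 3.5440.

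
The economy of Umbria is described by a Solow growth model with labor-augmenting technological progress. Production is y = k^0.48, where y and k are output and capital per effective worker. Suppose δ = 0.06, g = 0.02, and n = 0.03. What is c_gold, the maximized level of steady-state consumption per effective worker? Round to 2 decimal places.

c_gold ≈ 2.03

Capital per effective worker breaks even when investment replaces (n + g + δ)·k; here n + g + δ = 0.11.
Golden rule sets MPK = n+g+δ: 0.48·k^(0.48−1) = 0.11, so k_gold = (0.48/0.11)^(1/0.52) ≈ 17.0011.
y_gold = 17.0011^0.48 ≈ 3.8961.
c_gold = y_gold − (n+g+δ)·k_gold = 3.8961 − 0.11·17.0011 ≈ 2.0260.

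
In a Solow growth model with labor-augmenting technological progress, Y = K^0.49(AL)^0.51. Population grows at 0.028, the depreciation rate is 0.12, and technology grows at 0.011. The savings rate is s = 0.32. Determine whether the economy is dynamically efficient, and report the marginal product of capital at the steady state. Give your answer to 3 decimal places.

Capital per effective worker breaks even when investment replaces (n + g + δ)·k; here n + g + δ = 0.159.
Steady-state k*: s·k^0.49 = 0.159·k gives k* = (0.32/0.159)^(1/0.51) ≈ 3.9409.
MPK = 0.49·3.9409^(-0.51) ≈ 0.2435.
MPK > n+g+δ = 0.159, so the economy is dynamically efficient (under-saving).

dynamically efficient; MPK ≈ 0.243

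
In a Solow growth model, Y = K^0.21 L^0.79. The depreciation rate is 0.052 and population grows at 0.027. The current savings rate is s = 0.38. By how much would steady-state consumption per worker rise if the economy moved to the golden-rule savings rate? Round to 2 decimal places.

Δc ≈ 0.08

Capital per worker breaks even when investment replaces (n + δ)·k; here n + δ = 0.079.
Current steady state (s = 0.38): k* = (0.38/0.079)^(1/0.79) ≈ 7.3028, y* = 7.3028^0.21 ≈ 1.5182, c* = (1−0.38)·1.5182 ≈ 0.9413.
At the golden rule the marginal product of capital equals n+δ: 0.21·k^(0.21−1) = 0.079. Solving, k_gold = (0.21/0.079)^(1/0.79) ≈ 3.4471.
y_gold = 3.4471^0.21 ≈ 1.2968, c_gold = y_gold − 0.079·k_gold ≈ 1.0245.
Gain: Δc = 1.0245 − 0.9413 ≈ 0.0832.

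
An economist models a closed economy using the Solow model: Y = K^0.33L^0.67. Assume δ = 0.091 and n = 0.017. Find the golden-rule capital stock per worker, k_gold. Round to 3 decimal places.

k_gold ≈ 5.297

Break-even investment rate: n + δ = 0.017 + 0.091 = 0.108.
At the golden rule the marginal product of capital equals n+δ: 0.33·k^(0.33−1) = 0.108. Solving, k_gold = (0.33/0.108)^(1/0.67) ≈ 5.2968.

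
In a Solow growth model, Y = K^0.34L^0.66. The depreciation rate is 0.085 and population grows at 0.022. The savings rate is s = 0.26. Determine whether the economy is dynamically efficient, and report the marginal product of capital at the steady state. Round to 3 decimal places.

dynamically efficient; MPK ≈ 0.140

n + δ = 0.022 + 0.085 = 0.107.
Steady-state k*: s·k^0.34 = 0.107·k gives k* = (0.26/0.107)^(1/0.66) ≈ 3.8391.
MPK = 0.34·3.8391^(-0.66) ≈ 0.1399.
MPK > n+δ = 0.107, so the economy is dynamically efficient (under-saving).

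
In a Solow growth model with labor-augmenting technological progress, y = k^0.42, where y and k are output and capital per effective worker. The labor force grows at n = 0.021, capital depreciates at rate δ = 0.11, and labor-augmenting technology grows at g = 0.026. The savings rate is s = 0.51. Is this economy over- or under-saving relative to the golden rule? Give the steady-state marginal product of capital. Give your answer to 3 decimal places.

The effective depreciation rate is n + g + δ = 0.021 + 0.026 + 0.11 = 0.157.
Steady-state k*: s·k^0.42 = 0.157·k gives k* = (0.51/0.157)^(1/0.58) ≈ 7.6241.
MPK = 0.42·7.6241^(-0.58) ≈ 0.1293.
MPK < n+g+δ = 0.157, so the economy is dynamically inefficient (over-saving).

over-saving; MPK ≈ 0.129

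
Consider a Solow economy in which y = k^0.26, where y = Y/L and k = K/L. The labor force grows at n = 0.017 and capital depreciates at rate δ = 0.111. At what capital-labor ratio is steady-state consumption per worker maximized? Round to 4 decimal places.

n + δ = 0.017 + 0.111 = 0.128.
Maximizing c = f(k) − (n+δ)·k gives f'(k) = n+δ, i.e. 0.26·k^(0.26−1) = 0.128, so k_gold = (0.26/0.128)^(1/0.74) ≈ 2.6055.

k_gold ≈ 2.6055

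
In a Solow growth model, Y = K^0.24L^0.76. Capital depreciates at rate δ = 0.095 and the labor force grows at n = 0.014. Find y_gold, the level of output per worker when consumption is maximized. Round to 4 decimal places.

y_gold ≈ 1.2831

Capital per worker breaks even when investment replaces (n + δ)·k; here n + δ = 0.109.
Maximizing c = f(k) − (n+δ)·k gives f'(k) = n+δ, i.e. 0.24·k^(0.24−1) = 0.109, so k_gold = (0.24/0.109)^(1/0.76) ≈ 2.8251.
Output: y_gold = k_gold^0.24 = 2.8251^0.24 ≈ 1.2831.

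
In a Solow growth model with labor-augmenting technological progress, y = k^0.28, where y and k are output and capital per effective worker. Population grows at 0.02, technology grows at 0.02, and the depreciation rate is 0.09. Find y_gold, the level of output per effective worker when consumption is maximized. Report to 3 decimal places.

n + g + δ = 0.02 + 0.02 + 0.09 = 0.13.
Setting f'(k) = n+g+δ gives 0.28·k^(0.28−1) = 0.13, hence k_gold = (0.28/0.13)^(1/0.72) ≈ 2.9027.
Output: y_gold = k_gold^0.28 = 2.9027^0.28 ≈ 1.3477.

y_gold ≈ 1.348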